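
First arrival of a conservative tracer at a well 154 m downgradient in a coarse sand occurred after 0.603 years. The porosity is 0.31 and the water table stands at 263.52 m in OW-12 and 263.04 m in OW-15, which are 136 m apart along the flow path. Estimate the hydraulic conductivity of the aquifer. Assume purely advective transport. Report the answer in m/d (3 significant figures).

Hydraulic gradient i = (263.52 − 263.04) / 136 = 0.48 / 136 = 0.003529
t = 0.603 years = 220.1 d
v = L / t = 154 / 220.1 = 0.6997 m/d
K = v · n / i = 0.6997 × 0.31 / 0.003529 = 61.5 m/d

61.5 m/d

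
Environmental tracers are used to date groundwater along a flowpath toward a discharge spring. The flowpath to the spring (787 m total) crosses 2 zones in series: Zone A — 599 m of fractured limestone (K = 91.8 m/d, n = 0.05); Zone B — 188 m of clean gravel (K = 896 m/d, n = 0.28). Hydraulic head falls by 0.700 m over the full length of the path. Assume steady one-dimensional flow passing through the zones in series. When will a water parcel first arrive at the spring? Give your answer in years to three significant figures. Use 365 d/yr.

2.18 years

Steady 1-D flow in series ⇒ the Darcy flux q is identical in every zone and the zone head losses add (resistances L/K in series).
Σ(L/K) = 599/91.8 + 188/896 = 6.525 + 0.2098 = 6.735 d
q = ΔH / Σ(L/K) = 0.700 / 6.735 = 0.1039 m/d (same in every zone)
Zone A: v = q/n = 0.1039/0.05 = 2.079 m/d → t_A = 599/2.079 = 288.2 d
Zone B: v = q/n = 0.1039/0.28 = 0.3712 m/d → t_B = 188/0.3712 = 506.5 d
Total t = 288.2 + 506.5 = 794.6 d
   = 794.6 / 365 = 2.18 yr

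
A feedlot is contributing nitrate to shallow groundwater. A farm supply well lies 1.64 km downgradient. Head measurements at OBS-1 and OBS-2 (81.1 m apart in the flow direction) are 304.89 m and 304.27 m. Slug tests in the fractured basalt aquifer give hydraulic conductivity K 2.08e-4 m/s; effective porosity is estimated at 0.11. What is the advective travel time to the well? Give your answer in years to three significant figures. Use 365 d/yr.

Hydraulic gradient i = (304.89 − 304.27) / 81.1 = 0.62 / 81.1 = 0.007645
K = 2.08e-4 m/s × 86400 s/d = 17.97 m/d
Specific discharge q = 17.97 × 0.007645 = 0.1374 m/d
Seepage velocity v = q / n = 0.1374 / 0.11 = 1.249 m/d
L = 1.64 km = 1640 m
t = L / v = 1640 / 1.249 = 1313 d
   = 1313 / 365 = 3.60 yr

3.60 years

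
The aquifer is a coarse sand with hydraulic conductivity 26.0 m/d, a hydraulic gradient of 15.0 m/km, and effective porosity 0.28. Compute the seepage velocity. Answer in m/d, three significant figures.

q = Ki = 26.0 × 0.015 = 0.3900 m/d
Average linear velocity = 0.3900 / 0.28 = 1.393 m/d

1.39 m/d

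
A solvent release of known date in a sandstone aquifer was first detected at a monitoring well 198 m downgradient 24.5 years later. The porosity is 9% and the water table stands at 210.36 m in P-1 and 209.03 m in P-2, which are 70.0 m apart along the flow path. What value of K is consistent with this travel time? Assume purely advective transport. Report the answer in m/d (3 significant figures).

0.105 m/d

Hydraulic gradient i = (210.36 − 209.03) / 70.0 = 1.33 / 70.0 = 0.01900
t = 24.5 years = 8943 d
v = L / t = 198 / 8943 = 0.02214 m/d
K = v · n / i = 0.02214 × 0.09 / 0.01900 = 0.105 m/d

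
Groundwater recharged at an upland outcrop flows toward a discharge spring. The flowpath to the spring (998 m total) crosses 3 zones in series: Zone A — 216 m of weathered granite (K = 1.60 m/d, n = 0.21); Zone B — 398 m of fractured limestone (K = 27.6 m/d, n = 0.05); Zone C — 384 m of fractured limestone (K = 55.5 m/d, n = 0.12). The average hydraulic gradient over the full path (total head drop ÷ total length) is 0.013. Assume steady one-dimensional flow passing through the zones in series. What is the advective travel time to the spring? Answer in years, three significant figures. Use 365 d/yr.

Steady 1-D flow in series ⇒ the Darcy flux q is identical in every zone and the zone head losses add (resistances L/K in series).
Σ(L/K) = 216/1.60 + 398/27.6 + 384/55.5 = 135.0 + 14.42 + 6.919 = 156.3 d
K_eq = L_total / Σ(L/K) = 998 / 156.3 = 6.384 m/d
q = K_eq · i = 6.384 × 0.013 = 0.08299 m/d (same in every zone)
Zone A: v = q/n = 0.08299/0.21 = 0.3952 m/d → t_A = 216/0.3952 = 546.6 d
Zone B: v = q/n = 0.08299/0.05 = 1.660 m/d → t_B = 398/1.660 = 239.8 d
Zone C: v = q/n = 0.08299/0.12 = 0.6916 m/d → t_C = 384/0.6916 = 555.3 d
Total t = 546.6 + 239.8 + 555.3 = 1342 d
   = 1342 / 365 = 3.68 yr

3.68 years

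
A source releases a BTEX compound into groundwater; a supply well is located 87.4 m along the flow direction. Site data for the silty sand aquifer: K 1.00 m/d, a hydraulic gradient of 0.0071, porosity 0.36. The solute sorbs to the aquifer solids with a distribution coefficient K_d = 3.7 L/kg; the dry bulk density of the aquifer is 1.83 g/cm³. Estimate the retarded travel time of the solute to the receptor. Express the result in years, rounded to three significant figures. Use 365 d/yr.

240 years

Specific discharge q = 1.00 × 0.0071 = 0.007100 m/d
v_s = q/n_e = 0.007100/0.36 = 0.01972 m/d
Retardation R = 1 + ρ_b·K_d/n = 1 + 1.83×3.7/0.36 = 19.81
Contaminant velocity v_c = v/R = 0.01972/19.81 = 9.957e-4 m/d
t = L/v_c = 87.4/9.957e-4 = 87780 d
   = 87780/365 = 240 yr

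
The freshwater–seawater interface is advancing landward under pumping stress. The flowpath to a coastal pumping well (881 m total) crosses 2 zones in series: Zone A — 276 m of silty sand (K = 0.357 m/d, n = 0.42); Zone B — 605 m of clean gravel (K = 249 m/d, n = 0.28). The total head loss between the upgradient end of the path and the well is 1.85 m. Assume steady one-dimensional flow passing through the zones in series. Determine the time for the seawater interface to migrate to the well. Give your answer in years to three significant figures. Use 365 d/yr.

Steady 1-D flow in series ⇒ the Darcy flux q is identical in every zone and the zone head losses add (resistances L/K in series).
Σ(L/K) = 276/0.357 + 605/249 = 773.1 + 2.430 = 775.5 d
q = ΔH / Σ(L/K) = 1.85 / 775.5 = 0.002385 m/d (same in every zone)
Zone A: v = q/n = 0.002385/0.42 = 0.005680 m/d → t_A = 276/0.005680 = 48590 d
Zone B: v = q/n = 0.002385/0.28 = 0.008519 m/d → t_B = 605/0.008519 = 71010 d
Total t = 48590 + 71010 = 119600 d
   = 119600 / 365 = 328 yr

328 years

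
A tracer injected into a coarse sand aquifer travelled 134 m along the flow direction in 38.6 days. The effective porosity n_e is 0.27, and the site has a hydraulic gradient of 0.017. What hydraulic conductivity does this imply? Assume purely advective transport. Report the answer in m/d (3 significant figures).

v = L / t = 134 / 38.6 = 3.472 m/d
K = v · n / i = 3.472 × 0.27 / 0.017 = 55.1 m/d

55.1 m/d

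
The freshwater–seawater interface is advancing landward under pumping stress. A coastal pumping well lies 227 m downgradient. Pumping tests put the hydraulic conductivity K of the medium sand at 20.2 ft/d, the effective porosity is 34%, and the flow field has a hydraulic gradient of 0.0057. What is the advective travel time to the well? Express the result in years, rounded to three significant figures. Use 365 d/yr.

K = 20.2 ft/d × 0.3048 = 6.157 m/d
Darcy flux q = K·i = 6.157 × 0.0057 = 0.03509 m/d
Seepage velocity v = q / n = 0.03509 / 0.34 = 0.1032 m/d
t = L / v = 227 / 0.1032 = 2199 d
   = 2199 / 365 = 6.03 yr

6.03 years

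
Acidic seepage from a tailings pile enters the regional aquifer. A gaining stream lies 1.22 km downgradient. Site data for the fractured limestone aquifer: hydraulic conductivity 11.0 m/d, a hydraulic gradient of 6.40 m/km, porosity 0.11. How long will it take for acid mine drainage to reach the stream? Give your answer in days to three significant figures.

1910 days

Specific discharge q = 11.0 × 0.0064 = 0.07040 m/d
v_s = q/n_e = 0.07040/0.11 = 0.6400 m/d
L = 1.22 km = 1220 m
t = L / v = 1220 / 0.6400 = 1906 d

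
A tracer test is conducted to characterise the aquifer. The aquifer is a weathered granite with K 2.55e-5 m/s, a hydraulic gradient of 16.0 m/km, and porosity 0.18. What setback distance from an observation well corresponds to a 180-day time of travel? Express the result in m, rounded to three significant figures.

K = 2.55e-5 m/s × 86400 s/d = 2.203 m/d
Specific discharge q = 2.203 × 0.016 = 0.03525 m/d
v = Ki/n = 2.203·0.016/0.18 = 0.1958 m/d
L = v × T = 0.1958 × 180 = 35.25 m

35.3 m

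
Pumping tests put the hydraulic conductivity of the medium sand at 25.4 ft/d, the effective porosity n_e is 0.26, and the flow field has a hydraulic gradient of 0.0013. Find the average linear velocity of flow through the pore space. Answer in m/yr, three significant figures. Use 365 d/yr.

K = 25.4 ft/d × 0.3048 = 7.742 m/d
q = Ki = 7.742 × 0.0013 = 0.01006 m/d
Average linear velocity = 0.01006 / 0.26 = 0.03871 m/d
   = 0.03871 × 365 = 14.1 m/yr

14.1 m/yr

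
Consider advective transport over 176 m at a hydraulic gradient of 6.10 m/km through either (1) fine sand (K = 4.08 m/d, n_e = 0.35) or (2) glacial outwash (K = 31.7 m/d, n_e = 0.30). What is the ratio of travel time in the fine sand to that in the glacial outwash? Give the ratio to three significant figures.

Unit 1 (fine sand): v = 4.08×0.0061/0.35 = 0.07111 m/d, t = 176/0.07111 = 2475 d
Unit 2 (glacial outwash): v = 31.7×0.0061/0.30 = 0.6446 m/d, t = 176/0.6446 = 273.1 d
t(fine sand) / t(glacial outwash) = 2475/273.1 = 9.06

9.06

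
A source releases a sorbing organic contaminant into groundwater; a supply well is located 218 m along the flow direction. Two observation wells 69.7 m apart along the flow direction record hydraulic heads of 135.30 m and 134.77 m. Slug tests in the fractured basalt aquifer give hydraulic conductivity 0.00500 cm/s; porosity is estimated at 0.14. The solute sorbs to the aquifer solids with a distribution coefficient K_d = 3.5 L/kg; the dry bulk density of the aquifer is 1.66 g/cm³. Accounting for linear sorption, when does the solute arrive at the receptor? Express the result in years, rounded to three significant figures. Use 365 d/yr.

Hydraulic gradient i = (135.30 − 134.77) / 69.7 = 0.53 / 69.7 = 0.007604
K = 0.00500 cm/s × 864 = 4.320 m/d
Specific discharge q = 4.320 × 0.007604 = 0.03285 m/d
v_s = q/n_e = 0.03285/0.14 = 0.2346 m/d
Retardation R = 1 + ρ_b·K_d/n = 1 + 1.66×3.5/0.14 = 42.50
Contaminant velocity v_c = v/R = 0.2346/42.50 = 0.005521 m/d
t = L/v_c = 218/0.005521 = 39490 d
   = 39490/365 = 108 yr

108 years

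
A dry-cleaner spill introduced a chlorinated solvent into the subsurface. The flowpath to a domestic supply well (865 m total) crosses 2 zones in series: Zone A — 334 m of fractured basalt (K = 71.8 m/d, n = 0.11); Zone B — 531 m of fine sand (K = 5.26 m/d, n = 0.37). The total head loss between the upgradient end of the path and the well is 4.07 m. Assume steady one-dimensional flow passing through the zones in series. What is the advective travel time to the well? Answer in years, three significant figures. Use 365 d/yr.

Continuity: the same q passes through each zone, so ΔH = q·Σ(L_j/K_j) — the zones act as resistances in series.
Σ(L/K) = 334/71.8 + 531/5.26 = 4.652 + 101.0 = 105.6 d
q = ΔH / Σ(L/K) = 4.07 / 105.6 = 0.03854 m/d (same in every zone)
Zone A: v = q/n = 0.03854/0.11 = 0.3504 m/d → t_A = 334/0.3504 = 953.3 d
Zone B: v = q/n = 0.03854/0.37 = 0.1042 m/d → t_B = 531/0.1042 = 5098 d
Total t = 953.3 + 5098 = 6051 d
   = 6051 / 365 = 16.6 yr

16.6 years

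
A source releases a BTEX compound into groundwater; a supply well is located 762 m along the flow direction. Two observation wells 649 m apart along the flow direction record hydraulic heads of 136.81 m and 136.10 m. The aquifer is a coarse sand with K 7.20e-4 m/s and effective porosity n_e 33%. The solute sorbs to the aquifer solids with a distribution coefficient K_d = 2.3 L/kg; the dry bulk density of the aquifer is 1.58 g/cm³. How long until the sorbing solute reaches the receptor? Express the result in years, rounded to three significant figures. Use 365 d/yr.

Hydraulic gradient i = (136.81 − 136.10) / 649 = 0.71 / 649 = 0.001094
K = 7.20e-4 m/s × 86400 s/d = 62.21 m/d
Darcy flux q = K·i = 62.21 × 0.001094 = 0.06805 m/d
Seepage velocity v = q / n = 0.06805 / 0.33 = 0.2062 m/d
Retardation R = 1 + ρ_b·K_d/n = 1 + 1.58×2.3/0.33 = 12.01
Contaminant velocity v_c = v/R = 0.2062/12.01 = 0.01717 m/d
t = L/v_c = 762/0.01717 = 44380 d
   = 44380/365 = 122 yr

122 years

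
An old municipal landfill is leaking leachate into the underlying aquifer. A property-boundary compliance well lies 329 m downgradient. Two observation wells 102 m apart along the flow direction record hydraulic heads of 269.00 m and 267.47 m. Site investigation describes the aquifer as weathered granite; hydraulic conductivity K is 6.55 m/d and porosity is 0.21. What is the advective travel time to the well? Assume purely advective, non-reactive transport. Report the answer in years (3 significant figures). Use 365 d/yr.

1.93 years

Hydraulic gradient i = (269.00 − 267.47) / 102 = 1.53 / 102 = 0.01500
Specific discharge q = 6.55 × 0.01500 = 0.09825 m/d
Seepage velocity v = q / n = 0.09825 / 0.21 = 0.4679 m/d
t = L / v = 329 / 0.4679 = 703.2 d
   = 703.2 / 365 = 1.93 yr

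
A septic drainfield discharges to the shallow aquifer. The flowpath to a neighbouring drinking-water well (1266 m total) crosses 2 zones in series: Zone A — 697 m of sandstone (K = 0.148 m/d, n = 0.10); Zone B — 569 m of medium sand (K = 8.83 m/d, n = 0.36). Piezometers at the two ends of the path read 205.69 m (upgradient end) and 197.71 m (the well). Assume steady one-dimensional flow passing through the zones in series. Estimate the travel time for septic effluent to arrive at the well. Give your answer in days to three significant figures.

164000 days

Total head drop ΔH = 205.69 − 197.71 = 7.98 m
Continuity: the same q passes through each zone, so ΔH = q·Σ(L_j/K_j) — the zones act as resistances in series.
Σ(L/K) = 697/0.148 + 569/8.83 = 4709 + 64.44 = 4774 d
q = ΔH / Σ(L/K) = 7.98 / 4774 = 0.001672 m/d (same in every zone)
Zone A: v = q/n = 0.001672/0.10 = 0.01672 m/d → t_A = 697/0.01672 = 41700 d
Zone B: v = q/n = 0.001672/0.36 = 0.004643 m/d → t_B = 569/0.004643 = 122500 d
Total t = 41700 + 122500 = 164200 d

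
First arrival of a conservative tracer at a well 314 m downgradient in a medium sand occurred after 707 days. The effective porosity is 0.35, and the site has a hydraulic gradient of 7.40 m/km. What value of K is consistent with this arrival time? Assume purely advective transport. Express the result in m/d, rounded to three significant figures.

21.0 m/d

v = L / t = 314 / 707 = 0.4441 m/d
K = v · n / i = 0.4441 × 0.35 / 0.0074 = 21.0 m/d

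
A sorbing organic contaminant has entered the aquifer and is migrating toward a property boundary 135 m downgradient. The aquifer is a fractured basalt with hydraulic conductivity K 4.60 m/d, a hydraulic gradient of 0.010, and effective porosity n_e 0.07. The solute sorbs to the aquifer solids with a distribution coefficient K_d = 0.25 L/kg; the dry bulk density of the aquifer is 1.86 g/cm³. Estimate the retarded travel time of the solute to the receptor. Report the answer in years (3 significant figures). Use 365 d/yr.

Specific discharge q = 4.60 × 0.010 = 0.04600 m/d
v_s = q/n_e = 0.04600/0.07 = 0.6571 m/d
Retardation R = 1 + ρ_b·K_d/n = 1 + 1.86×0.25/0.07 = 7.643
Contaminant velocity v_c = v/R = 0.6571/7.643 = 0.08598 m/d
t = L/v_c = 135/0.08598 = 1570 d
   = 1570/365 = 4.30 yr

4.30 years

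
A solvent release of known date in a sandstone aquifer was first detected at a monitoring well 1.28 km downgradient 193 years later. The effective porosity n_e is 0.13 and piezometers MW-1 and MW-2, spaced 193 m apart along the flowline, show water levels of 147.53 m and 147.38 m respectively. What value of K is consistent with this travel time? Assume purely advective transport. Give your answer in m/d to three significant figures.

Hydraulic gradient i = (147.53 − 147.38) / 193 = 0.15 / 193 = 7.772e-4
t = 193 years = 70450 d
L = 1.28 km = 1280 m
v = L / t = 1280 / 70450 = 0.01817 m/d
K = v · n / i = 0.01817 × 0.13 / 7.772e-4 = 3.04 m/d

3.04 m/d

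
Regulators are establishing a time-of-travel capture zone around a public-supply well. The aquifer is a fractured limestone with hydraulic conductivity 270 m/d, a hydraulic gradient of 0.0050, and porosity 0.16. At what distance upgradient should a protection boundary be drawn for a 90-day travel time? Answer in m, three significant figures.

759 m

Darcy flux q = K·i = 270 × 0.0050 = 1.350 m/d
v_s = q/n_e = 1.350/0.16 = 8.438 m/d
L = v × T = 8.438 × 90 = 759.4 m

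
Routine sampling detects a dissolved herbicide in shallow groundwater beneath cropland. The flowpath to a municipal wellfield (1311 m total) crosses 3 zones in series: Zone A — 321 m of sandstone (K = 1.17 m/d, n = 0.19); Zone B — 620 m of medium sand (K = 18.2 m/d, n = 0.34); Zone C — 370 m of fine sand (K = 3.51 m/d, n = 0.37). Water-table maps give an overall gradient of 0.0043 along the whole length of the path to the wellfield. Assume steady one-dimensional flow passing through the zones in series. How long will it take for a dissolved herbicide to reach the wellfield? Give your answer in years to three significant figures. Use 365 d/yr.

82.2 years

Steady 1-D flow in series ⇒ the Darcy flux q is identical in every zone and the zone head losses add (resistances L/K in series).
Σ(L/K) = 321/1.17 + 620/18.2 + 370/3.51 = 274.4 + 34.07 + 105.4 = 413.8 d
K_eq = L_total / Σ(L/K) = 1311 / 413.8 = 3.168 m/d
q = K_eq · i = 3.168 × 0.0043 = 0.01362 m/d (same in every zone)
Zone A: v = q/n = 0.01362/0.19 = 0.07169 m/d → t_A = 321/0.07169 = 4477 d
Zone B: v = q/n = 0.01362/0.34 = 0.04006 m/d → t_B = 620/0.04006 = 15470 d
Zone C: v = q/n = 0.01362/0.37 = 0.03682 m/d → t_C = 370/0.03682 = 10050 d
Total t = 4477 + 15470 + 10050 = 30000 d
   = 30000 / 365 = 82.2 yr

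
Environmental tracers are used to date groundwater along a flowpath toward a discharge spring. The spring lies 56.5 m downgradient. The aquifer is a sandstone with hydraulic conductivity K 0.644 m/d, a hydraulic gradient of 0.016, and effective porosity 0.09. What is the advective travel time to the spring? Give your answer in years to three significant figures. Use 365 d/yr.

q = Ki = 0.644 × 0.016 = 0.01030 m/d
v_s = q/n_e = 0.01030/0.09 = 0.1145 m/d
t = L / v = 56.5 / 0.1145 = 493.5 d
   = 493.5 / 365 = 1.35 yr

1.35 years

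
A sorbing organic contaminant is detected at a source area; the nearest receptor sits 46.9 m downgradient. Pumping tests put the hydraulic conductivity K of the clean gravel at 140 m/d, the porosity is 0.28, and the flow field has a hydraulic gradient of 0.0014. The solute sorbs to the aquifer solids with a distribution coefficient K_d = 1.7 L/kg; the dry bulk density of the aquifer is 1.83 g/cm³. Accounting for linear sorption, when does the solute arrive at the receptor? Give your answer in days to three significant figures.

811 days

q = Ki = 140 × 0.0014 = 0.1960 m/d
v = Ki/n = 140·0.0014/0.28 = 0.7000 m/d
Retardation R = 1 + ρ_b·K_d/n = 1 + 1.83×1.7/0.28 = 12.11
Contaminant velocity v_c = v/R = 0.7000/12.11 = 0.05780 m/d
t = L/v_c = 46.9/0.05780 = 811.4 d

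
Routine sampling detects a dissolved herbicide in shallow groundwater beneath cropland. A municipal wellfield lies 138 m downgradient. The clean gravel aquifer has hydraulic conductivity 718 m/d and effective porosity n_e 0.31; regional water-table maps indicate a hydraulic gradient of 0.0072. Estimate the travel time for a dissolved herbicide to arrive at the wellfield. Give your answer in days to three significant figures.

q = Ki = 718 × 0.0072 = 5.170 m/d
v_s = q/n_e = 5.170/0.31 = 16.68 m/d
t = L / v = 138 / 16.68 = 8.275 d

8.28 days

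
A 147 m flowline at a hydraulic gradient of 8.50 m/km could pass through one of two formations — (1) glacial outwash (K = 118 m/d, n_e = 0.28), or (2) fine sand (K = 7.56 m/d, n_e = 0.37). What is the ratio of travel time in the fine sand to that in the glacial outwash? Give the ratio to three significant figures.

Unit 1 (glacial outwash): v = 118×0.0085/0.28 = 3.582 m/d, t = 147/3.582 = 41.04 d
Unit 2 (fine sand): v = 7.56×0.0085/0.37 = 0.1737 m/d, t = 147/0.1737 = 846.4 d
t(fine sand) / t(glacial outwash) = 846.4/41.04 = 20.6

20.6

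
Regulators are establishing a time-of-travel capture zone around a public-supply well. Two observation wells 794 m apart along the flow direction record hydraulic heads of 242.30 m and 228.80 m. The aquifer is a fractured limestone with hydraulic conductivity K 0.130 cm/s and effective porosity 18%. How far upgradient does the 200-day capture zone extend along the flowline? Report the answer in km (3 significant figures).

2.12 km

Hydraulic gradient i = (242.30 − 228.80) / 794 = 13.50 / 794 = 0.01700
K = 0.130 cm/s × 864 = 112.3 m/d
q = Ki = 112.3 × 0.01700 = 1.910 m/d
Average linear velocity = 1.910 / 0.18 = 10.61 m/d
L = v × T = 10.61 × 200 = 2122 m
   = 2.12 km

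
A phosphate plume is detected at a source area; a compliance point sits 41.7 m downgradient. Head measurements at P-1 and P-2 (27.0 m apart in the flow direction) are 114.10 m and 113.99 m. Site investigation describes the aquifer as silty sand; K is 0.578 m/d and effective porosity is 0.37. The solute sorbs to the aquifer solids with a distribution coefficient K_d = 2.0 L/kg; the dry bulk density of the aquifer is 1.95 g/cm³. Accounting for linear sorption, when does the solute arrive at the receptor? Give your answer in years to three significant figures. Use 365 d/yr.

Hydraulic gradient i = (114.10 − 113.99) / 27.0 = 0.11 / 27.0 = 0.004074
q = Ki = 0.578 × 0.004074 = 0.002355 m/d
Seepage velocity v = q / n = 0.002355 / 0.37 = 0.006364 m/d
Retardation R = 1 + ρ_b·K_d/n = 1 + 1.95×2.0/0.37 = 11.54
Contaminant velocity v_c = v/R = 0.006364/11.54 = 5.515e-4 m/d
t = L/v_c = 41.7/5.515e-4 = 75610 d
   = 75610/365 = 207 yr

207 years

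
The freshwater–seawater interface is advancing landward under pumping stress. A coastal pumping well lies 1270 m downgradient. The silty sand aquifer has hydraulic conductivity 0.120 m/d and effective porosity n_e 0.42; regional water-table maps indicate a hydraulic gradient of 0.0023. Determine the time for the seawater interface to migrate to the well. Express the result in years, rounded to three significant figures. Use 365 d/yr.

Darcy flux q = K·i = 0.120 × 0.0023 = 2.760e-4 m/d
v = Ki/n = 0.120·0.0023/0.42 = 6.571e-4 m/d
t = L / v = 1270 / 6.571e-4 = 1.933e6 d
   = 1.933e6 / 365 = 5290 yr

5290 years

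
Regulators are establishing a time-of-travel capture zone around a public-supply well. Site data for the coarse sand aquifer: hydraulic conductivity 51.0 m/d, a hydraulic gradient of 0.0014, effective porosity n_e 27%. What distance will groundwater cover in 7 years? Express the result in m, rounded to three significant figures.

676 m

Specific discharge q = 51.0 × 0.0014 = 0.07140 m/d
v_s = q/n_e = 0.07140/0.27 = 0.2644 m/d
T = 7 yr × 365 = 2555 d
L = v × T = 0.2644 × 2555 = 675.7 m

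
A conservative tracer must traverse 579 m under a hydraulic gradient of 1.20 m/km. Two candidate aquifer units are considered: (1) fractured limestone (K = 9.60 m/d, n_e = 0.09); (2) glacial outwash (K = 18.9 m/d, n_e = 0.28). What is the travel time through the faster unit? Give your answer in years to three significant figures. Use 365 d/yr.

Unit 1 (fractured limestone): v = 9.60×0.0012/0.09 = 0.1280 m/d, t = 579/0.1280 = 4523 d
Unit 2 (glacial outwash): v = 18.9×0.0012/0.28 = 0.08100 m/d, t = 579/0.08100 = 7148 d
Faster: 4523 d / 365 = 12.4 yr

12.4 years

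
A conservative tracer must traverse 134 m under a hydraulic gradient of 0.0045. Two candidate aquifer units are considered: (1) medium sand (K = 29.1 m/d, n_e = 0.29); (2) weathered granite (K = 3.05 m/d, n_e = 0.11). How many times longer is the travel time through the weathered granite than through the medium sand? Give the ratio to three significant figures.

3.62

Unit 1 (medium sand): v = 29.1×0.0045/0.29 = 0.4516 m/d, t = 134/0.4516 = 296.8 d
Unit 2 (weathered granite): v = 3.05×0.0045/0.11 = 0.1248 m/d, t = 134/0.1248 = 1074 d
t(weathered granite) / t(medium sand) = 1074/296.8 = 3.62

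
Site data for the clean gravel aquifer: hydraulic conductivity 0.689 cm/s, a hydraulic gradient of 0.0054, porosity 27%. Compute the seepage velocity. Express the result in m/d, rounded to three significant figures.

K = 0.689 cm/s × 864 = 595.3 m/d
q = Ki = 595.3 × 0.0054 = 3.215 m/d
Average linear velocity = 3.215 / 0.27 = 11.91 m/d

11.9 m/d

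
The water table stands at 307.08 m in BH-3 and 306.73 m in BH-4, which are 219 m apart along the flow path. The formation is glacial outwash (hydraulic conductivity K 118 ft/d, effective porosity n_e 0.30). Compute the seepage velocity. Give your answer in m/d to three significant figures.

0.192 m/d

Hydraulic gradient i = (307.08 − 306.73) / 219 = 0.35 / 219 = 0.001598
K = 118 ft/d × 0.3048 = 35.97 m/d
Specific discharge q = 35.97 × 0.001598 = 0.05748 m/d
Seepage velocity v = q / n = 0.05748 / 0.30 = 0.1916 m/d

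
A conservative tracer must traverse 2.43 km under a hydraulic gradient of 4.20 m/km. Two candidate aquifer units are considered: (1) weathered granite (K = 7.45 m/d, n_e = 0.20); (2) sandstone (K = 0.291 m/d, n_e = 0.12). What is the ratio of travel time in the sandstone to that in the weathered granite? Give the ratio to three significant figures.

Unit 1 (weathered granite): v = 7.45×0.0042/0.20 = 0.1564 m/d, t = 2430/0.1564 = 15530 d
Unit 2 (sandstone): v = 0.291×0.0042/0.12 = 0.01019 m/d, t = 2430/0.01019 = 238600 d
t(sandstone) / t(weathered granite) = 238600/15530 = 15.4

15.4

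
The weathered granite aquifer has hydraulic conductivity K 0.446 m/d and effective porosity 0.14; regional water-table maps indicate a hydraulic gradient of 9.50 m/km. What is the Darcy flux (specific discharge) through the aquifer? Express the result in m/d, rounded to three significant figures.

Darcy flux q = K·i = 0.446 × 0.0095 = 0.004237 m/d

0.00424 m/d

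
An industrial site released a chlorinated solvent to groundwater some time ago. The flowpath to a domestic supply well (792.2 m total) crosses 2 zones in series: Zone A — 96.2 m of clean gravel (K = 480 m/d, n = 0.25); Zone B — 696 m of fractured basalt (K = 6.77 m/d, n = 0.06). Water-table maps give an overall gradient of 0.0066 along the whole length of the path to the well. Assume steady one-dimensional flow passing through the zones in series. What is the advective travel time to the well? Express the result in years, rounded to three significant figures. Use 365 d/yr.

Steady 1-D flow in series ⇒ the Darcy flux q is identical in every zone and the zone head losses add (resistances L/K in series).
Σ(L/K) = 96.2/480 + 696/6.77 = 0.2004 + 102.8 = 103.0 d
K_eq = L_total / Σ(L/K) = 792.2 / 103.0 = 7.691 m/d
q = K_eq · i = 7.691 × 0.0066 = 0.05076 m/d (same in every zone)
Zone A: v = q/n = 0.05076/0.25 = 0.2030 m/d → t_A = 96.2/0.2030 = 473.8 d
Zone B: v = q/n = 0.05076/0.06 = 0.8460 m/d → t_B = 696/0.8460 = 822.7 d
Total t = 473.8 + 822.7 = 1297 d
   = 1297 / 365 = 3.55 yr

3.55 years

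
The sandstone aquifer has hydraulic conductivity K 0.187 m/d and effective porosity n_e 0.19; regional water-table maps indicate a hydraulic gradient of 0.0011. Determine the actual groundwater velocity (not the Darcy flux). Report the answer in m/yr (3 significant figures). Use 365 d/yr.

Specific discharge q = 0.187 × 0.0011 = 2.057e-4 m/d
v_s = q/n_e = 2.057e-4/0.19 = 0.001083 m/d
   = 0.001083 × 365 = 0.395 m/yr

0.395 m/yr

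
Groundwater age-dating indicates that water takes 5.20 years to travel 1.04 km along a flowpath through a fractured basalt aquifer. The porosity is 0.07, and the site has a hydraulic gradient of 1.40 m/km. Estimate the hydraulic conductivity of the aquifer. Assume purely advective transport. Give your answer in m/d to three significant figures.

27.4 m/d

t = 5.20 years = 1898 d
L = 1.04 km = 1040 m
v = L / t = 1040 / 1898 = 0.5479 m/d
K = v · n / i = 0.5479 × 0.07 / 0.0014 = 27.4 m/d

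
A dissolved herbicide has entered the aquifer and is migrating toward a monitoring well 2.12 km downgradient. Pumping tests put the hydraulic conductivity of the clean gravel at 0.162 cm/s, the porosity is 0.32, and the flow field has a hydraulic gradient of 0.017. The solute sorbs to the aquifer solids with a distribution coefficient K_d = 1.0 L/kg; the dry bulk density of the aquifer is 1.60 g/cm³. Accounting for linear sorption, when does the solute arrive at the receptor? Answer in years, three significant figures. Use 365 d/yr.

4.69 years

K = 0.162 cm/s × 864 = 140.0 m/d
q = Ki = 140.0 × 0.017 = 2.379 m/d
v = Ki/n = 140.0·0.017/0.32 = 7.436 m/d
Retardation R = 1 + ρ_b·K_d/n = 1 + 1.60×1.0/0.32 = 6.000
Contaminant velocity v_c = v/R = 7.436/6.000 = 1.239 m/d
L = 2.12 km = 2120 m
t = L/v_c = 2120/1.239 = 1711 d
   = 1711/365 = 4.69 yr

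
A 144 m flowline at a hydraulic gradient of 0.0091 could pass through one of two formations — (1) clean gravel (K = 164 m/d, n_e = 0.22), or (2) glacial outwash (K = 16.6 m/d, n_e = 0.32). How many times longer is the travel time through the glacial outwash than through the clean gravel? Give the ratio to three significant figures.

Unit 1 (clean gravel): v = 164×0.0091/0.22 = 6.784 m/d, t = 144/6.784 = 21.23 d
Unit 2 (glacial outwash): v = 16.6×0.0091/0.32 = 0.4721 m/d, t = 144/0.4721 = 305.0 d
t(glacial outwash) / t(clean gravel) = 305.0/21.23 = 14.4

14.4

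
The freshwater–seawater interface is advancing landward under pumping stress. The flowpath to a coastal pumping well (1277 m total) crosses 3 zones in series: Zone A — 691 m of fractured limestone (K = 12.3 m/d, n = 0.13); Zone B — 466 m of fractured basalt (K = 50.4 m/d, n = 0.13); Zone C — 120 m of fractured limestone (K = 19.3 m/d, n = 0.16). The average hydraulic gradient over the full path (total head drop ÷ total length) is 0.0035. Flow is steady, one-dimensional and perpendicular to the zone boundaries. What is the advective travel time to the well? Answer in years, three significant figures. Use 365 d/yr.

7.45 years

For zones in series the flux q is common to all zones; the equivalent conductivity is the harmonic (thickness-weighted) mean, K_eq = L_total / Σ(L_j/K_j).
Σ(L/K) = 691/12.3 + 466/50.4 + 120/19.3 = 56.18 + 9.246 + 6.218 = 71.64 d
K_eq = L_total / Σ(L/K) = 1277 / 71.64 = 17.82 m/d
q = K_eq · i = 17.82 × 0.0035 = 0.06239 m/d (same in every zone)
Zone A: v = q/n = 0.06239/0.13 = 0.4799 m/d → t_A = 691/0.4799 = 1440 d
Zone B: v = q/n = 0.06239/0.13 = 0.4799 m/d → t_B = 466/0.4799 = 971.0 d
Zone C: v = q/n = 0.06239/0.16 = 0.3899 m/d → t_C = 120/0.3899 = 307.8 d
Total t = 1440 + 971.0 + 307.8 = 2719 d
   = 2719 / 365 = 7.45 yr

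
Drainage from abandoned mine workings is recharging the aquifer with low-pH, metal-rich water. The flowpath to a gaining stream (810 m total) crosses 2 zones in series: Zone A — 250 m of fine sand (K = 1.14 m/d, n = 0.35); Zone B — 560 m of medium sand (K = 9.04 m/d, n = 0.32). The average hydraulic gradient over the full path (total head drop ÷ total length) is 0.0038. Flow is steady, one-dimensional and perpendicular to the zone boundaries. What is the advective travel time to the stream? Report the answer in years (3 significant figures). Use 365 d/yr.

For zones in series the flux q is common to all zones; the equivalent conductivity is the harmonic (thickness-weighted) mean, K_eq = L_total / Σ(L_j/K_j).
Σ(L/K) = 250/1.14 + 560/9.04 = 219.3 + 61.95 = 281.2 d
K_eq = L_total / Σ(L/K) = 810 / 281.2 = 2.880 m/d
q = K_eq · i = 2.880 × 0.0038 = 0.01094 m/d (same in every zone)
Zone A: v = q/n = 0.01094/0.35 = 0.03127 m/d → t_A = 250/0.03127 = 7995 d
Zone B: v = q/n = 0.01094/0.32 = 0.03420 m/d → t_B = 560/0.03420 = 16370 d
Total t = 7995 + 16370 = 24370 d
   = 24370 / 365 = 66.8 yr

66.8 years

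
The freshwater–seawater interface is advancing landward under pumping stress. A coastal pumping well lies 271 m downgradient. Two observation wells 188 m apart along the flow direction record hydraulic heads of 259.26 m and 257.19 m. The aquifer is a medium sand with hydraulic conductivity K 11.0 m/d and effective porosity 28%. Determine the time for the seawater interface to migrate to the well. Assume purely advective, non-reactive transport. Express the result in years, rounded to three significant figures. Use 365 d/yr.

Hydraulic gradient i = (259.26 − 257.19) / 188 = 2.07 / 188 = 0.01101
q = Ki = 11.0 × 0.01101 = 0.1211 m/d
Average linear velocity = 0.1211 / 0.28 = 0.4326 m/d
t = L / v = 271 / 0.4326 = 626.5 d
   = 626.5 / 365 = 1.72 yr

1.72 years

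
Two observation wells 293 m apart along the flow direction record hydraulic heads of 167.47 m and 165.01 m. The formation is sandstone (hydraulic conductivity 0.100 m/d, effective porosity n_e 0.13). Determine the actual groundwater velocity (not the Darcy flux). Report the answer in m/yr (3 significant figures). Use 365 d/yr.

Hydraulic gradient i = (167.47 − 165.01) / 293 = 2.46 / 293 = 0.008396
Specific discharge q = 0.100 × 0.008396 = 8.396e-4 m/d
Seepage velocity v = q / n = 8.396e-4 / 0.13 = 0.006458 m/d
   = 0.006458 × 365 = 2.36 m/yr

2.36 m/yr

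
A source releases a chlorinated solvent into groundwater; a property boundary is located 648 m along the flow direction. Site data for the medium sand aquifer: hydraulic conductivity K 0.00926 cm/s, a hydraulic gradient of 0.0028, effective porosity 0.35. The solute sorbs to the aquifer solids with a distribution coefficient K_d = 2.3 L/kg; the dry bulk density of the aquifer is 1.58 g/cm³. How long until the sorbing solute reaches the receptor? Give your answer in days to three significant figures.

115000 days

K = 0.00926 cm/s × 864 = 8.001 m/d
Darcy flux q = K·i = 8.001 × 0.0028 = 0.02240 m/d
Average linear velocity = 0.02240 / 0.35 = 0.06401 m/d
Retardation R = 1 + ρ_b·K_d/n = 1 + 1.58×2.3/0.35 = 11.38
Contaminant velocity v_c = v/R = 0.06401/11.38 = 0.005623 m/d
t = L/v_c = 648/0.005623 = 115200 d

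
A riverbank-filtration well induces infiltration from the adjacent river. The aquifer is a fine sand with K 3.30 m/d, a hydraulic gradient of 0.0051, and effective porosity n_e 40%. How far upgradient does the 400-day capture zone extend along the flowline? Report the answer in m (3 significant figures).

16.8 m

Darcy flux q = K·i = 3.30 × 0.0051 = 0.01683 m/d
Average linear velocity = 0.01683 / 0.40 = 0.04208 m/d
L = v × T = 0.04208 × 400 = 16.83 m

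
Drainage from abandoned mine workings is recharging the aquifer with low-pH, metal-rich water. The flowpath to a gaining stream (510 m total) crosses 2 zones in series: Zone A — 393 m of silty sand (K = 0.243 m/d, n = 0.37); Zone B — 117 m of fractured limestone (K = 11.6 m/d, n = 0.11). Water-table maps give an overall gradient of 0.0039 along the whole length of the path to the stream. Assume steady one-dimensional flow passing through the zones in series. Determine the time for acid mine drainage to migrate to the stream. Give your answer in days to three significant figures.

Continuity: the same q passes through each zone, so ΔH = q·Σ(L_j/K_j) — the zones act as resistances in series.
Σ(L/K) = 393/0.243 + 117/11.6 = 1617 + 10.09 = 1627 d
K_eq = L_total / Σ(L/K) = 510 / 1627 = 0.3134 m/d
q = K_eq · i = 0.3134 × 0.0039 = 0.001222 m/d (same in every zone)
Zone A: v = q/n = 0.001222/0.37 = 0.003303 m/d → t_A = 393/0.003303 = 119000 d
Zone B: v = q/n = 0.001222/0.11 = 0.01111 m/d → t_B = 117/0.01111 = 10530 d
Total t = 119000 + 10530 = 129500 d

130000 days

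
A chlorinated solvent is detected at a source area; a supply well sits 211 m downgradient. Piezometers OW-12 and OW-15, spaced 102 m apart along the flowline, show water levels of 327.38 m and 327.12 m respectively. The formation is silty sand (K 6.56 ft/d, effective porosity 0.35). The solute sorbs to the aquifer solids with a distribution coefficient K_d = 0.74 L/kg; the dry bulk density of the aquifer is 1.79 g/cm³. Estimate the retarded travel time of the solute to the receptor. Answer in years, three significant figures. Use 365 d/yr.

190 years

Hydraulic gradient i = (327.38 − 327.12) / 102 = 0.26 / 102 = 0.002549
K = 6.56 ft/d × 0.3048 = 1.999 m/d
Specific discharge q = 1.999 × 0.002549 = 0.005097 m/d
Average linear velocity = 0.005097 / 0.35 = 0.01456 m/d
Retardation R = 1 + ρ_b·K_d/n = 1 + 1.79×0.74/0.35 = 4.785
Contaminant velocity v_c = v/R = 0.01456/4.785 = 0.003044 m/d
t = L/v_c = 211/0.003044 = 69330 d
   = 69330/365 = 190 yr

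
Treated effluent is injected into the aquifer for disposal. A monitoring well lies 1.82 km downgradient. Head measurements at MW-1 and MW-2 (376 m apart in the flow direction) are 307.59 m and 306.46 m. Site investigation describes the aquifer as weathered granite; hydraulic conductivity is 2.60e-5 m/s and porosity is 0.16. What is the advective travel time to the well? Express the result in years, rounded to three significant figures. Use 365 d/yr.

Hydraulic gradient i = (307.59 − 306.46) / 376 = 1.13 / 376 = 0.003005
K = 2.60e-5 m/s × 86400 s/d = 2.246 m/d
Specific discharge q = 2.246 × 0.003005 = 0.006751 m/d
v = Ki/n = 2.246·0.003005/0.16 = 0.04219 m/d
L = 1.82 km = 1820 m
t = L / v = 1820 / 0.04219 = 43130 d
   = 43130 / 365 = 118 yr

118 years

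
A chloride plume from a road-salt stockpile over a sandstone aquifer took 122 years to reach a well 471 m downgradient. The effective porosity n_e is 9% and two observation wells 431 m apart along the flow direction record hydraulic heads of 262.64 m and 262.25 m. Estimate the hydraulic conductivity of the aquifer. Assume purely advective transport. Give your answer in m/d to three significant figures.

Hydraulic gradient i = (262.64 − 262.25) / 431 = 0.39 / 431 = 9.049e-4
t = 122 years = 44530 d
v = L / t = 471 / 44530 = 0.01058 m/d
K = v · n / i = 0.01058 × 0.09 / 9.049e-4 = 1.05 m/d

1.05 m/d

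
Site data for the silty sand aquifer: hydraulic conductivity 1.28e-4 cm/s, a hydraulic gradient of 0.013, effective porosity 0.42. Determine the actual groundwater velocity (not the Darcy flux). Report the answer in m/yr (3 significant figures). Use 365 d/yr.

K = 1.28e-4 cm/s × 864 = 0.1106 m/d
Specific discharge q = 0.1106 × 0.013 = 0.001438 m/d
v_s = q/n_e = 0.001438/0.42 = 0.003423 m/d
   = 0.003423 × 365 = 1.25 m/yr

1.25 m/yr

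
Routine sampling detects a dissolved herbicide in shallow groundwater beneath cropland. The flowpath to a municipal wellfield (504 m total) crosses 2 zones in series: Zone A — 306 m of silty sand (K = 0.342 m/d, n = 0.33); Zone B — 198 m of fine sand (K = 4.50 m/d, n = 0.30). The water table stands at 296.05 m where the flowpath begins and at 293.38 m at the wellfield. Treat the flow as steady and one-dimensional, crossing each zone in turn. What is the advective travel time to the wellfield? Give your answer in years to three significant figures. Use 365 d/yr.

Total head drop ΔH = 296.05 − 293.38 = 2.67 m
Continuity: the same q passes through each zone, so ΔH = q·Σ(L_j/K_j) — the zones act as resistances in series.
Σ(L/K) = 306/0.342 + 198/4.50 = 894.7 + 44.00 = 938.7 d
q = ΔH / Σ(L/K) = 2.67 / 938.7 = 0.002844 m/d (same in every zone)
Zone A: v = q/n = 0.002844/0.33 = 0.008619 m/d → t_A = 306/0.008619 = 35500 d
Zone B: v = q/n = 0.002844/0.30 = 0.009481 m/d → t_B = 198/0.009481 = 20880 d
Total t = 35500 + 20880 = 56390 d
   = 56390 / 365 = 154 yr

154 years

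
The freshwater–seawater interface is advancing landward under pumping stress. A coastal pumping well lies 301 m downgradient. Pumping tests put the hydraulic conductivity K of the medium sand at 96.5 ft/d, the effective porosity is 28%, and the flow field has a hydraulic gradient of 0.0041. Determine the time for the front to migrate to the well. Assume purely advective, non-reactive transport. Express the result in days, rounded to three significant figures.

699 days

K = 96.5 ft/d × 0.3048 = 29.41 m/d
Darcy flux q = K·i = 29.41 × 0.0041 = 0.1206 m/d
v = Ki/n = 29.41·0.0041/0.28 = 0.4307 m/d
t = L / v = 301 / 0.4307 = 698.9 d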